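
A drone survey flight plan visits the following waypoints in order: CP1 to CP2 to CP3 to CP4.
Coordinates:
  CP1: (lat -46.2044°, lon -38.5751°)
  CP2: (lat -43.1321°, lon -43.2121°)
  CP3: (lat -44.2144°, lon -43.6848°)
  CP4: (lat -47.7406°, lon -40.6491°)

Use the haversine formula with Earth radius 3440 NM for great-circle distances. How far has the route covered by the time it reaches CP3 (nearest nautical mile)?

Leg distances:
CP1→CP2: 270.5 NM  (cumulative 270.5 NM)
CP2→CP3: 68.1 NM  (cumulative 338.7 NM)
Cumulative distance at CP3 ≈ 339 NM.

339 NM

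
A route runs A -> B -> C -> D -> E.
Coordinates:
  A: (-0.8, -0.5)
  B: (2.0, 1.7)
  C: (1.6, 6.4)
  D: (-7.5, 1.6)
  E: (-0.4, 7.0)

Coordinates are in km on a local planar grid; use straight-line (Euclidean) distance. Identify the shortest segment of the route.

A–B

Leg distances:
A→B: 3.6 km
B→C: 4.7 km
C→D: 10.3 km
D→E: 8.9 km
The shortest leg is A–B at 3.6 km.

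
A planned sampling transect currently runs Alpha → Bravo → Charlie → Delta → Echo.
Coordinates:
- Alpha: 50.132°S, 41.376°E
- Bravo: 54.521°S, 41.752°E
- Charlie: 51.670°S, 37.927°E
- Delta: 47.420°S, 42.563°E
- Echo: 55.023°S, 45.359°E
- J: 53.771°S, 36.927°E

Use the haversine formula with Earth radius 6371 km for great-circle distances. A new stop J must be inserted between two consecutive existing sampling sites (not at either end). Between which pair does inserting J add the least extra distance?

between Bravo and Charlie

Added distance for inserting J between each consecutive pair:
Alpha–Bravo: 342.8 km
Bravo–Charlie: 161.2 km
Charlie–Delta: 474.4 km
Delta–Echo: 505.5 km
Smallest added distance is 161.2 km, inserting between Bravo and Charlie.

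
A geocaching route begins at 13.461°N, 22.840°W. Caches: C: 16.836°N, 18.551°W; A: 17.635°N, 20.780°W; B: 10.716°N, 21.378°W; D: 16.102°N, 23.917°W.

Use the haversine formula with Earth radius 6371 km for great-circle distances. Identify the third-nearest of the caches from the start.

Distance to each, sorted:
D: 315.7 km
B: 344.1 km
A: 513.9 km
C: 593.9 km
The third-nearest is A at 513.9 km.

A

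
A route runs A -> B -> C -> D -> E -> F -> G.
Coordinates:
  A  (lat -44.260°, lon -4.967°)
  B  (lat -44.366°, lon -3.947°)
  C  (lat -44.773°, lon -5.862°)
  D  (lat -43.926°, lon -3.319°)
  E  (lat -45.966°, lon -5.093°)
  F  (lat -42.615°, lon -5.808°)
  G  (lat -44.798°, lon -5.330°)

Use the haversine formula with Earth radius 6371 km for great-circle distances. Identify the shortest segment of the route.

A–B

Leg distances:
A→B: 82.0 km
B→C: 158.3 km
C→D: 223.0 km
D→E: 266.3 km
E→F: 376.9 km
F→G: 245.8 km
The shortest leg is A–B at 82.0 km.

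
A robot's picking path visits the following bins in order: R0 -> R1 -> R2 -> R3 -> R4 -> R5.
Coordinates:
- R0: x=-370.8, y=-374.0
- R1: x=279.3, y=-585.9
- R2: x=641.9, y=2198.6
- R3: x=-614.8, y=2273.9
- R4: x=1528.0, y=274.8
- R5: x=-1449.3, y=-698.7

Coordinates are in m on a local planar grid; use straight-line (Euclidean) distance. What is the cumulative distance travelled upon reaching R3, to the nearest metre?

Leg distances:
R0→R1: 683.8 m  (cumulative 683.8 m)
R1→R2: 2808.0 m  (cumulative 3491.8 m)
R2→R3: 1259.0 m  (cumulative 4750.7 m)
Cumulative distance at R3 ≈ 4751 m.

4751 m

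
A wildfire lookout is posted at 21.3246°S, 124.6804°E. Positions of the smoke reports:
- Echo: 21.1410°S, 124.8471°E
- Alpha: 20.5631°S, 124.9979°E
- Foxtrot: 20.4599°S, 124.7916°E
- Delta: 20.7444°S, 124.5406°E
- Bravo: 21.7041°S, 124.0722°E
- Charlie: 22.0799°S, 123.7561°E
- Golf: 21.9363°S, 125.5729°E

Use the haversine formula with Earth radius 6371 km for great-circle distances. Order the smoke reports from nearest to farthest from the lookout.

Echo, Delta, Bravo, Alpha, Foxtrot, Golf, Charlie

Distances from the lookout:
Echo 21.1410°S, 124.8471°E: 26.7 km
Delta 20.7444°S, 124.5406°E: 66.1 km
Bravo 21.7041°S, 124.0722°E: 75.8 km
Alpha 20.5631°S, 124.9979°E: 90.9 km
Foxtrot 20.4599°S, 124.7916°E: 96.8 km
Golf 21.9363°S, 125.5729°E: 114.6 km
Charlie 22.0799°S, 123.7561°E: 127.2 km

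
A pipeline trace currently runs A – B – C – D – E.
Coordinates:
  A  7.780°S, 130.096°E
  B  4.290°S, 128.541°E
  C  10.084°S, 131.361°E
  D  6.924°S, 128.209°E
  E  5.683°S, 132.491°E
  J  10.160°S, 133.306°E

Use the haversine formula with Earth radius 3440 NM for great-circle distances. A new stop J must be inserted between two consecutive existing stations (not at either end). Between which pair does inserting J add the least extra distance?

Added distance for inserting J between each consecutive pair:
A–B: 461.3 NM
B–C: 181.2 NM
C–D: 208.1 NM
D–E: 366.5 NM
Smallest added distance is 181.2 NM, inserting between B and C.

between B and C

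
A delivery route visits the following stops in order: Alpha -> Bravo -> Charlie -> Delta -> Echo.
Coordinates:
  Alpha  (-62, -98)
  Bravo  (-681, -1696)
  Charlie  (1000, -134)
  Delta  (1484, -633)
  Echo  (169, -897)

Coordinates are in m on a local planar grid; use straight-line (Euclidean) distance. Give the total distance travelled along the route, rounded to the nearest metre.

Leg distances:
Alpha→Bravo: 1713.7 m  (cumulative 1713.7 m)
Bravo→Charlie: 2294.7 m  (cumulative 4008.4 m)
Charlie→Delta: 695.2 m  (cumulative 4703.6 m)
Delta→Echo: 1341.2 m  (cumulative 6044.8 m)
Total route length ≈ 6045 m.

6045 m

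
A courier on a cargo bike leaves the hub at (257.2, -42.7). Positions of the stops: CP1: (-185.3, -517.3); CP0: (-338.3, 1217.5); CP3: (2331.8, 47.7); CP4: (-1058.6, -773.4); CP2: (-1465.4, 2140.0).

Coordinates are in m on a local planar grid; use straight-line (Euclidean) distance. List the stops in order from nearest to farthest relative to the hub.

Computing each straight-line distance from (257.2, -42.7):
CP1 (-185.3, -517.3): 648.9 m
CP0 (-338.3, 1217.5): 1393.8 m
CP4 (-1058.6, -773.4): 1505.1 m
CP3 (2331.8, 47.7): 2076.6 m
CP2 (-1465.4, 2140.0): 2780.6 m

CP1, CP0, CP4, CP3, CP2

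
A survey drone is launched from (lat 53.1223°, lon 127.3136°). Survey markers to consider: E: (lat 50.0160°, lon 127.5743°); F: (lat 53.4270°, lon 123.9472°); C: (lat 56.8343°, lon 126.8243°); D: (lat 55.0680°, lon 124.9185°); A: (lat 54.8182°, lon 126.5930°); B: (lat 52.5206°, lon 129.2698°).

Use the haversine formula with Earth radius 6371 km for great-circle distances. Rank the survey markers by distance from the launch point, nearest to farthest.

B, A, F, D, E, C

Distance from the launch point at (lat 53.1223°, lon 127.3136°) to each:
B (lat 52.5206°, lon 129.2698°): 147.5 km
A (lat 54.8182°, lon 126.5930°): 194.4 km
F (lat 53.4270°, lon 123.9472°): 226.4 km
D (lat 55.0680°, lon 124.9185°): 266.8 km
E (lat 50.0160°, lon 127.5743°): 345.9 km
C (lat 56.8343°, lon 126.8243°): 413.9 km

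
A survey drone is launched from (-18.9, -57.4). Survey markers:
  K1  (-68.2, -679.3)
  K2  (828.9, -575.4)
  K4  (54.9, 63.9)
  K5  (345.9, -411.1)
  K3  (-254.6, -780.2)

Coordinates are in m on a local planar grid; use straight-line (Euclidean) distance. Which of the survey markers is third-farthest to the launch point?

K1

Distance to each, sorted:
K2: 993.5 m
K3: 760.3 m
K1: 623.9 m
K5: 508.1 m
K4: 142.0 m
The third-farthest is K1 at 623.9 m.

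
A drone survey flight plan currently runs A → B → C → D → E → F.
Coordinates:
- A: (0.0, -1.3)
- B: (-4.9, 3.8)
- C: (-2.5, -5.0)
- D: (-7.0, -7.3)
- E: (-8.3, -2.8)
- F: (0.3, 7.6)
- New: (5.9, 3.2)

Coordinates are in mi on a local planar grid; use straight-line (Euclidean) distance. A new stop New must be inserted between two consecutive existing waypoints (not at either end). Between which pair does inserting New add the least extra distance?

between E and F

Added distance for inserting New between each consecutive pair:
A–B: 11.2 mi
B–C: 13.4 mi
C–D: 23.3 mi
D–E: 27.4 mi
E–F: 9.0 mi
Smallest added distance is 9.0 mi, inserting between E and F.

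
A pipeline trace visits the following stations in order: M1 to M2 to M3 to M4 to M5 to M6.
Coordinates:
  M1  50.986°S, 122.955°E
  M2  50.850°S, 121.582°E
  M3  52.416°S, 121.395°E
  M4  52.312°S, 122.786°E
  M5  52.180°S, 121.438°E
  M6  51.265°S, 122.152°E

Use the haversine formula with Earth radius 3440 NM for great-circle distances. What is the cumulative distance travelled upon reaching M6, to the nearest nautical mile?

Leg distances:
M1→M2: 52.6 NM  (cumulative 52.6 NM)
M2→M3: 94.3 NM  (cumulative 146.9 NM)
M3→M4: 51.4 NM  (cumulative 198.3 NM)
M4→M5: 50.2 NM  (cumulative 248.4 NM)
M5→M6: 61.0 NM  (cumulative 309.5 NM)
Cumulative distance at M6 ≈ 309 NM.

309 NM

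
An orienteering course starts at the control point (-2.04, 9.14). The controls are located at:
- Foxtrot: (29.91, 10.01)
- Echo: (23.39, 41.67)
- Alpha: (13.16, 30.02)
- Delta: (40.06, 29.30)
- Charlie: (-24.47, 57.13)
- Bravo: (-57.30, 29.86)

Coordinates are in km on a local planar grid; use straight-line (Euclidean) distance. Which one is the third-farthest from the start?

Delta

Distances from the start ((-2.04, 9.14)):
Bravo: 59.0 km
Charlie: 53.0 km
Delta: 46.7 km
Echo: 41.3 km
Foxtrot: 32.0 km
Alpha: 25.8 km
The third-farthest is Delta at 46.7 km.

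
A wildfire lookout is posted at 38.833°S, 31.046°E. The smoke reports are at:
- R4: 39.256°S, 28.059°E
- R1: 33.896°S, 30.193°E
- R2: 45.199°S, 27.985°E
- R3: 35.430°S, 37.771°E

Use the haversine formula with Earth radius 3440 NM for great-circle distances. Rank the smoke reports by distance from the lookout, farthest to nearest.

R2, R3, R1, R4

Computing each great-circle distance from 38.833°S, 31.046°E:
R2 45.199°S, 27.985°E: 405.8 NM
R3 35.430°S, 37.771°E: 381.1 NM
R1 33.896°S, 30.193°E: 299.3 NM
R4 39.256°S, 28.059°E: 141.6 NM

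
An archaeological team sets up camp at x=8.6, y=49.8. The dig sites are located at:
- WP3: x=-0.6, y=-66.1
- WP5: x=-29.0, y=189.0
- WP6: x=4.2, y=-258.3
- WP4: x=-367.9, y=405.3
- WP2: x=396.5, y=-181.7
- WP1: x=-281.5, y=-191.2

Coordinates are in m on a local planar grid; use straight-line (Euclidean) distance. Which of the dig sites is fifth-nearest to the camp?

Distances from the camp (x=8.6, y=49.8):
WP3: 116.3 m
WP5: 144.2 m
WP6: 308.1 m
WP1: 377.1 m
WP2: 451.7 m
WP4: 517.8 m
The fifth-nearest is WP2 at 451.7 m.

WP2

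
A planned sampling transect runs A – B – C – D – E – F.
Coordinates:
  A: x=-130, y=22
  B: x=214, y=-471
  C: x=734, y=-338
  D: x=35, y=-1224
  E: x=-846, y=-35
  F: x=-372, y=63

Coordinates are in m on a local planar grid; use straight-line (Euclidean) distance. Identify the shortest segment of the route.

Leg distances:
A→B: 601.2 m
B→C: 536.7 m
C→D: 1128.5 m
D→E: 1479.8 m
E→F: 484.0 m
The shortest leg is E–F at 484.0 m.

E–F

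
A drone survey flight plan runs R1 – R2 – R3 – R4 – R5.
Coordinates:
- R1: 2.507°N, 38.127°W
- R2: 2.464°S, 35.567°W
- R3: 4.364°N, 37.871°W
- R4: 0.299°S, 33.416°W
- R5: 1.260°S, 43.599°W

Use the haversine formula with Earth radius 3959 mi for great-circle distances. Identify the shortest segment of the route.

R1–R2

Leg distances:
R1→R2: 386.3 mi
R2→R3: 497.9 mi
R3→R4: 445.4 mi
R4→R5: 706.7 mi
The shortest leg is R1–R2 at 386.3 mi.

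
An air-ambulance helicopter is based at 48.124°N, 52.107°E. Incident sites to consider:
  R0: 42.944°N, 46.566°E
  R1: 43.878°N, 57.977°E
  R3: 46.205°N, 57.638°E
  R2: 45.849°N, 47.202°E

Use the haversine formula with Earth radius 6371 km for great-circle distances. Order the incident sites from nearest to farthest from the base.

R2, R3, R1, R0

Distance from the base at 48.124°N, 52.107°E to each:
R2 45.849°N, 47.202°E: 449.8 km
R3 46.205°N, 57.638°E: 469.3 km
R1 43.878°N, 57.977°E: 654.2 km
R0 42.944°N, 46.566°E: 719.3 km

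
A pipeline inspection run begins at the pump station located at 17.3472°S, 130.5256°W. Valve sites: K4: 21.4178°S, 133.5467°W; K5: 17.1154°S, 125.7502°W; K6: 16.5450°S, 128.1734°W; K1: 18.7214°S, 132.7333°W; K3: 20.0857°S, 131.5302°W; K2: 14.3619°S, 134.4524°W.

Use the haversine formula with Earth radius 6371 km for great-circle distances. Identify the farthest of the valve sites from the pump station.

Distance to each, sorted:
K4: 552.5 km
K2: 535.3 km
K5: 507.8 km
K3: 322.4 km
K1: 279.0 km
K6: 265.6 km
The farthest is K4 at 552.5 km.

K4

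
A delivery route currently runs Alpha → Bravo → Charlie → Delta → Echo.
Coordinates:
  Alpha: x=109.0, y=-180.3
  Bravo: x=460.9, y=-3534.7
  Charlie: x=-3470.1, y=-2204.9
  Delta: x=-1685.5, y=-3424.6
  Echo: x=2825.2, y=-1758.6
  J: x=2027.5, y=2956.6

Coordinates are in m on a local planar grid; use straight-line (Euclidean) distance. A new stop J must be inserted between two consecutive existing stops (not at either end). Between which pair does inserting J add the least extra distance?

between Alpha and Bravo

Added distance for inserting J between each consecutive pair:
Alpha–Bravo: 6981.9 m
Bravo–Charlie: 10068.7 m
Charlie–Delta: 12762.1 m
Delta–Echo: 7356.5 m
Smallest added distance is 6981.9 m, inserting between Alpha and Bravo.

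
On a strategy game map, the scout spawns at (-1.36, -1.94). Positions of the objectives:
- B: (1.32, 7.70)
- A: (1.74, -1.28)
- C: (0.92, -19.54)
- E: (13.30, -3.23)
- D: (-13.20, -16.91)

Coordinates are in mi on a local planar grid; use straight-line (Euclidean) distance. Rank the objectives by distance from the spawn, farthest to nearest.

D, C, E, B, A

Distances from the spawn:
D (-13.20, -16.91): 19.1 mi
C (0.92, -19.54): 17.7 mi
E (13.30, -3.23): 14.7 mi
B (1.32, 7.70): 10.0 mi
A (1.74, -1.28): 3.2 mi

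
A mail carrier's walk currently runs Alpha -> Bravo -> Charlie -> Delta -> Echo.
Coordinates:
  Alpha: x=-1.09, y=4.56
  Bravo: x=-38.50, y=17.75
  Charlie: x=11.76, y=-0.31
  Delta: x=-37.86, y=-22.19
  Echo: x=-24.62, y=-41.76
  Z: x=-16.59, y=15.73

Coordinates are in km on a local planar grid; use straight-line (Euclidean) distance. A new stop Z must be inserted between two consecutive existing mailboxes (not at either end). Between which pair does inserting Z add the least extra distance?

Added distance for inserting Z between each consecutive pair:
Alpha–Bravo: 1.4 km
Bravo–Charlie: 1.2 km
Charlie–Delta: 21.8 km
Delta–Echo: 77.9 km
Smallest added distance is 1.2 km, inserting between Bravo and Charlie.

between Bravo and Charlie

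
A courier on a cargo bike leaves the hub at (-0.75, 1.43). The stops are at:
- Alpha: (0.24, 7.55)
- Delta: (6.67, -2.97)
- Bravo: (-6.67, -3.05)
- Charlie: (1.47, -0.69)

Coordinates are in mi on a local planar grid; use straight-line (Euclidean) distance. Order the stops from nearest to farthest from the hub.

Charlie, Alpha, Bravo, Delta

Computing each straight-line distance from (-0.75, 1.43):
Charlie (1.47, -0.69): 3.1 mi
Alpha (0.24, 7.55): 6.2 mi
Bravo (-6.67, -3.05): 7.4 mi
Delta (6.67, -2.97): 8.6 mi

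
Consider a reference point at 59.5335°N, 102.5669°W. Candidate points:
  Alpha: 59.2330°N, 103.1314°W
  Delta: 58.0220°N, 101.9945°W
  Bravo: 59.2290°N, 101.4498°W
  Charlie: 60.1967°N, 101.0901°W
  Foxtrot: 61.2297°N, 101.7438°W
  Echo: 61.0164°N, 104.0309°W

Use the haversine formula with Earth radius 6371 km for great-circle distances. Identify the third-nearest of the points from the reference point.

Charlie

Distance to each, sorted:
Alpha: 46.2 km
Bravo: 71.8 km
Charlie: 110.6 km
Delta: 171.3 km
Echo: 183.6 km
Foxtrot: 194.0 km
The third-nearest is Charlie at 110.6 km.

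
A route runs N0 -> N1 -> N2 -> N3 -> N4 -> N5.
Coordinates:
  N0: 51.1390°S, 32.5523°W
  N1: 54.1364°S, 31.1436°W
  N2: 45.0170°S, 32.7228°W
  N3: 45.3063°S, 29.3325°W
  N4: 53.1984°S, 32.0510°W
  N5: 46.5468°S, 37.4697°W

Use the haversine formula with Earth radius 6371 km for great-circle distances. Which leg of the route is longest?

Leg distances:
N0→N1: 346.6 km
N1→N2: 1020.3 km
N2→N3: 267.7 km
N3→N4: 899.3 km
N4→N5: 834.8 km
The longest leg is N1–N2 at 1020.3 km.

N1–N2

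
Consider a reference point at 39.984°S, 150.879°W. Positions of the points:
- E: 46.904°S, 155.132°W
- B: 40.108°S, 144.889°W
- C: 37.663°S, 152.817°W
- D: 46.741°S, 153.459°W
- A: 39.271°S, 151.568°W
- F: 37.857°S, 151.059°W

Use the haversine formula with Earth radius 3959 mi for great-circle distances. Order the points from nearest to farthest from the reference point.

A, F, C, B, D, E

Distance from the reference point at 39.984°S, 150.879°W to each:
A 39.271°S, 151.568°W: 61.4 mi
F 37.857°S, 151.059°W: 147.3 mi
C 37.663°S, 152.817°W: 191.3 mi
B 40.108°S, 144.889°W: 316.9 mi
D 46.741°S, 153.459°W: 484.5 mi
E 46.904°S, 155.132°W: 523.4 mi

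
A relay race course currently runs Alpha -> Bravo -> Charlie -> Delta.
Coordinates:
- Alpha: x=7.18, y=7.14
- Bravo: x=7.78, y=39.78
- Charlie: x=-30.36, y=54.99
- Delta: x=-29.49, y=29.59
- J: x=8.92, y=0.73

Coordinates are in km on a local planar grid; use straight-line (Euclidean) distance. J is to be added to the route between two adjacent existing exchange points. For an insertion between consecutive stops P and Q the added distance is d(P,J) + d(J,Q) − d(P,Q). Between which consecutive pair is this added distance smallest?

Added distance for inserting J between each consecutive pair:
Alpha–Bravo: 13.1 km
Bravo–Charlie: 65.0 km
Charlie–Delta: 89.6 km
Smallest added distance is 13.1 km, inserting between Alpha and Bravo.

between Alpha and Bravo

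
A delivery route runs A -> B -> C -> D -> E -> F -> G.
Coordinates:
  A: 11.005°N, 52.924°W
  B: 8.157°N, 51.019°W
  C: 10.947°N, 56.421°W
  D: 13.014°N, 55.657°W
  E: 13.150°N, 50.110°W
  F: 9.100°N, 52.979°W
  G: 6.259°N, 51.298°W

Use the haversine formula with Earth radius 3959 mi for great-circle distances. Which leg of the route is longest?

Leg distances:
A→B: 235.7 mi
B→C: 415.5 mi
C→D: 151.9 mi
D→E: 373.4 mi
E→F: 340.8 mi
F→G: 227.6 mi
The longest leg is B–C at 415.5 mi.

B–C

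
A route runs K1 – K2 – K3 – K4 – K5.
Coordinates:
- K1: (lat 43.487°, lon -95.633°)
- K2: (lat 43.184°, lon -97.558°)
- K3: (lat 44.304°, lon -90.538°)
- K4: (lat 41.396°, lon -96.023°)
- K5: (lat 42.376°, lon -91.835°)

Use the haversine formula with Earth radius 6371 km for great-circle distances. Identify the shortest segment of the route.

K1–K2

Leg distances:
K1→K2: 159.3 km
K2→K3: 577.3 km
K3→K4: 551.6 km
K4→K5: 363.4 km
The shortest leg is K1–K2 at 159.3 km.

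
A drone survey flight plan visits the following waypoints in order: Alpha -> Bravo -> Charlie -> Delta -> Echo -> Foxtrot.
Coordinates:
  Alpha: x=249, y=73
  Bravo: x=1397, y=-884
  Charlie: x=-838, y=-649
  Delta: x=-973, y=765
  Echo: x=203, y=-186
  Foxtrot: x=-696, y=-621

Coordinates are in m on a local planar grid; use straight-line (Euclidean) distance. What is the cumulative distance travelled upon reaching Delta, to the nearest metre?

5162 m

Leg distances:
Alpha→Bravo: 1494.6 m  (cumulative 1494.6 m)
Bravo→Charlie: 2247.3 m  (cumulative 3741.9 m)
Charlie→Delta: 1420.4 m  (cumulative 5162.3 m)
Cumulative distance at Delta ≈ 5162 m.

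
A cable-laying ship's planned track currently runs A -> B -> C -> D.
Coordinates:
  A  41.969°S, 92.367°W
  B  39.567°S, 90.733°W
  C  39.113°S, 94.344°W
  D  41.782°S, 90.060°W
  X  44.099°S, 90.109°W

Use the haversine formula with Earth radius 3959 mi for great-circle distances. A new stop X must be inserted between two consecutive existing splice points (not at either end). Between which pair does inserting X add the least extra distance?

Added distance for inserting X between each consecutive pair:
A–B: 314.3 mi
B–C: 527.3 mi
C–D: 277.1 mi
Smallest added distance is 277.1 mi, inserting between C and D.

between C and D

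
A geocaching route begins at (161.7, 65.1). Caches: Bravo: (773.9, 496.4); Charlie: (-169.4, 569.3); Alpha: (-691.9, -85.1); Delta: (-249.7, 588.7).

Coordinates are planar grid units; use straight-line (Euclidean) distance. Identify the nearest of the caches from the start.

Distances from the start ((161.7, 65.1)):
Charlie: 603.2
Delta: 665.9
Bravo: 748.9
Alpha: 866.7
The nearest is Charlie at 603.2.

Charlie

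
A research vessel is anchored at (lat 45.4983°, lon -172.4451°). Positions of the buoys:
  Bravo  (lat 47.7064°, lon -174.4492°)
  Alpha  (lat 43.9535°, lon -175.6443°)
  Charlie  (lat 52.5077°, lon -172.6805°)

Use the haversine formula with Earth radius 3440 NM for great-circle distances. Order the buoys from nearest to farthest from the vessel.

Distances from the vessel:
Bravo (lat 47.7064°, lon -174.4492°): 156.2 NM
Alpha (lat 43.9535°, lon -175.6443°): 165.0 NM
Charlie (lat 52.5077°, lon -172.6805°): 420.9 NM

Bravo, Alpha, Charlie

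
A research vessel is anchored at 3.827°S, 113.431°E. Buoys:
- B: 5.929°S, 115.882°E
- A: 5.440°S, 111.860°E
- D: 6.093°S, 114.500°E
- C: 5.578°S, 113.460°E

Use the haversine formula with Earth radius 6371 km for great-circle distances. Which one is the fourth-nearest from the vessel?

B

Distances from the vessel (3.827°S, 113.431°E):
C: 194.7 km
A: 250.0 km
D: 278.4 km
B: 358.3 km
The fourth-nearest is B at 358.3 km.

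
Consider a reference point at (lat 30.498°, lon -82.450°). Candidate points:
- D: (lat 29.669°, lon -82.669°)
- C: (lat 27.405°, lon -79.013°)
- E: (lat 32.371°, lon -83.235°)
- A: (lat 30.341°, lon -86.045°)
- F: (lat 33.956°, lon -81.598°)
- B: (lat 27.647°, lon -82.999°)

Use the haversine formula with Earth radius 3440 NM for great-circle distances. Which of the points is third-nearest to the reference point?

B

Distances from the reference point ((lat 30.498°, lon -82.450°)):
D: 51.1 NM
E: 119.4 NM
B: 173.6 NM
A: 186.4 NM
F: 212.1 NM
C: 259.0 NM
The third-nearest is B at 173.6 NM.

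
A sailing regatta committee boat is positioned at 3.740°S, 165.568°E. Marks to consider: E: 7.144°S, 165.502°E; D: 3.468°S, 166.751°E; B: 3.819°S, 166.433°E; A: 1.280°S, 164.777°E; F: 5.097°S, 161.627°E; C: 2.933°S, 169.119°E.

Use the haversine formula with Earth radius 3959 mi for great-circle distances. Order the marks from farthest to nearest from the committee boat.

F, C, E, A, D, B

Distances from the committee boat:
F 5.097°S, 161.627°E: 287.2 mi
C 2.933°S, 169.119°E: 251.2 mi
E 7.144°S, 165.502°E: 235.3 mi
A 1.280°S, 164.777°E: 178.5 mi
D 3.468°S, 166.751°E: 83.7 mi
B 3.819°S, 166.433°E: 59.9 mi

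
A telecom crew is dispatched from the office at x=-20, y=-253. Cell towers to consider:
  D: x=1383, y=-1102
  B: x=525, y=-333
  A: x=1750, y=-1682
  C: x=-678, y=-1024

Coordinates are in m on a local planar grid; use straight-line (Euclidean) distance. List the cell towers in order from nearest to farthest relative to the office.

B, C, D, A

Distance from the office at x=-20, y=-253 to each:
B x=525, y=-333: 550.8 m
C x=-678, y=-1024: 1013.6 m
D x=1383, y=-1102: 1639.9 m
A x=1750, y=-1682: 2274.8 m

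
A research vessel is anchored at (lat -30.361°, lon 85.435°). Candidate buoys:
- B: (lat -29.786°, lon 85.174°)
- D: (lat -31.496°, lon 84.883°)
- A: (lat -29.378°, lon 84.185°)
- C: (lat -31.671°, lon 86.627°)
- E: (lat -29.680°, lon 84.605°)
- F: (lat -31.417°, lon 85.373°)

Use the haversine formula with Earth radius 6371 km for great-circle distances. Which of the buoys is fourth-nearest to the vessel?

D

Distances from the vessel ((lat -30.361°, lon 85.435°)):
B: 68.7 km
E: 110.1 km
F: 117.6 km
D: 136.7 km
A: 162.7 km
C: 184.7 km
The fourth-nearest is D at 136.7 km.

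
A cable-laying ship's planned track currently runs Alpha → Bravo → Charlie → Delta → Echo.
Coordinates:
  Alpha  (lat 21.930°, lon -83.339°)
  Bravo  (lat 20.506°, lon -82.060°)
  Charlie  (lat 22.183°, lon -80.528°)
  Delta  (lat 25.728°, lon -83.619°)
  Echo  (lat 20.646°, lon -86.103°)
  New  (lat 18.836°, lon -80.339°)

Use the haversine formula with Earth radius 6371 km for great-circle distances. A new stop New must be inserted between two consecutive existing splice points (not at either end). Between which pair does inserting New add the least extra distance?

Added distance for inserting New between each consecutive pair:
Alpha–Bravo: 517.1 km
Bravo–Charlie: 386.6 km
Charlie–Delta: 706.0 km
Delta–Echo: 853.7 km
Smallest added distance is 386.6 km, inserting between Bravo and Charlie.

between Bravo and Charlie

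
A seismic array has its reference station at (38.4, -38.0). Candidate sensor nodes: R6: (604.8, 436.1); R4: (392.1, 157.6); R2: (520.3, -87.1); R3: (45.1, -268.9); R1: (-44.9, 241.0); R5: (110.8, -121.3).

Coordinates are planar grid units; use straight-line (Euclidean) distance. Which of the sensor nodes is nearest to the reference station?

R5

Distances from the reference station ((38.4, -38.0)):
R5: 110.4
R3: 231.0
R1: 291.2
R4: 404.2
R2: 484.4
R6: 738.6
The nearest is R5 at 110.4.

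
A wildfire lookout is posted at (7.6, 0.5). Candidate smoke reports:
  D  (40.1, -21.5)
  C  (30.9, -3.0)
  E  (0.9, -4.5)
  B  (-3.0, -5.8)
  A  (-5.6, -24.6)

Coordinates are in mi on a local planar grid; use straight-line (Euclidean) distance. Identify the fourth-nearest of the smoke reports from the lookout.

A

Distances from the lookout ((7.6, 0.5)):
E: 8.4 mi
B: 12.3 mi
C: 23.6 mi
A: 28.4 mi
D: 39.2 mi
The fourth-nearest is A at 28.4 mi.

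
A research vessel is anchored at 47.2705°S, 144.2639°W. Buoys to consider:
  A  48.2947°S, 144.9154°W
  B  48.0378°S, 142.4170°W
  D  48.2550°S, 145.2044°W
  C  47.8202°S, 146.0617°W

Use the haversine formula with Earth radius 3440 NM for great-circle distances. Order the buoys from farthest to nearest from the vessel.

Computing each great-circle distance from 47.2705°S, 144.2639°W:
B 48.0378°S, 142.4170°W: 87.8 NM
C 47.8202°S, 146.0617°W: 80.0 NM
D 48.2550°S, 145.2044°W: 70.2 NM
A 48.2947°S, 144.9154°W: 66.9 NM

B, C, D, A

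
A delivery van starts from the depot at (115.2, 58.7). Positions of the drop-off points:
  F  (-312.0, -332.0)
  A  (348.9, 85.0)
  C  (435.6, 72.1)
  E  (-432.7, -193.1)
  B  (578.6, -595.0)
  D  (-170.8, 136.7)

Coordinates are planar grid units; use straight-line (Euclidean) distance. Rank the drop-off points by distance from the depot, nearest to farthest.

Distances from the depot:
A (348.9, 85.0): 235.2
D (-170.8, 136.7): 296.4
C (435.6, 72.1): 320.7
F (-312.0, -332.0): 578.9
E (-432.7, -193.1): 603.0
B (578.6, -595.0): 801.3

A, D, C, F, E, B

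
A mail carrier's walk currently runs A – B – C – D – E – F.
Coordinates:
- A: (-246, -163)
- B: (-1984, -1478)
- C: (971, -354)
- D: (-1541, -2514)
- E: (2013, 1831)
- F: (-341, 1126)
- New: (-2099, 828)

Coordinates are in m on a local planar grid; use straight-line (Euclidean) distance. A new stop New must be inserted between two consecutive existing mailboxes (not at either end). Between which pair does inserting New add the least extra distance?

Added distance for inserting New between each consecutive pair:
A–B: 2230.8 m
B–C: 2437.0 m
C–D: 3365.0 m
D–E: 2007.5 m
E–F: 3558.3 m
Smallest added distance is 2007.5 m, inserting between D and E.

between D and E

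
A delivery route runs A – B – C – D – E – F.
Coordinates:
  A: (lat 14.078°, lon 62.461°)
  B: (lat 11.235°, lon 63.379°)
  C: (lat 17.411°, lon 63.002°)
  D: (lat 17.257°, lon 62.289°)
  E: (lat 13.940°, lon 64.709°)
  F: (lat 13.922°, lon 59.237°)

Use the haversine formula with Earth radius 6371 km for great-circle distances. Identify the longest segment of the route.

Leg distances:
A→B: 331.4 km
B→C: 687.9 km
C→D: 77.6 km
D→E: 450.8 km
E→F: 590.6 km
The longest leg is B–C at 687.9 km.

B–C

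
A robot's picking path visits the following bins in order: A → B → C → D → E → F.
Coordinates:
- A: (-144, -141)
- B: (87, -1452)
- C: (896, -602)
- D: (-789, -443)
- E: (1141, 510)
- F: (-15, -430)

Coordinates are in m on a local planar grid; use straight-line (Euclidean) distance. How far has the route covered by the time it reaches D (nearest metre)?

Leg distances:
A→B: 1331.2 m  (cumulative 1331.2 m)
B→C: 1173.4 m  (cumulative 2504.6 m)
C→D: 1692.5 m  (cumulative 4197.1 m)
Cumulative distance at D ≈ 4197 m.

4197 m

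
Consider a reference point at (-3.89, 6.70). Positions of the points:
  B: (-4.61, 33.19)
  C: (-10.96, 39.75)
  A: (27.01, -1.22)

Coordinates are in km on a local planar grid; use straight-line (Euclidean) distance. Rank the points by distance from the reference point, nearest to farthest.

B, A, C

Distances from the reference point:
B (-4.61, 33.19): 26.5 km
A (27.01, -1.22): 31.9 km
C (-10.96, 39.75): 33.8 km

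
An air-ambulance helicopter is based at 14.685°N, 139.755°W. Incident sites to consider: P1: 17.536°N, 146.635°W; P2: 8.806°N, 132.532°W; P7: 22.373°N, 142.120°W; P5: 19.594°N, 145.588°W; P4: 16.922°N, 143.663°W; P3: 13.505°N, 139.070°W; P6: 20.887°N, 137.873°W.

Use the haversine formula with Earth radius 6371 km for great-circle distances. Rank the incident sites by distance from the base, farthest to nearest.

Computing each great-circle distance from 14.685°N, 139.755°W:
P2 8.806°N, 132.532°W: 1022.3 km
P7 22.373°N, 142.120°W: 890.4 km
P5 19.594°N, 145.588°W: 825.7 km
P1 17.536°N, 146.635°W: 800.3 km
P6 20.887°N, 137.873°W: 717.8 km
P4 16.922°N, 143.663°W: 486.5 km
P3 13.505°N, 139.070°W: 150.6 km

P2, P7, P5, P1, P6, P4, P3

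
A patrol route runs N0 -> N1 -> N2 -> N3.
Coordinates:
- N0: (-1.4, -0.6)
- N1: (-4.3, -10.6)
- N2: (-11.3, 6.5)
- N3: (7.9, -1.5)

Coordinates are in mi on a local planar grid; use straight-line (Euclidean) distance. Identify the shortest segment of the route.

N0–N1

Leg distances:
N0→N1: 10.4 mi
N1→N2: 18.5 mi
N2→N3: 20.8 mi
The shortest leg is N0–N1 at 10.4 mi.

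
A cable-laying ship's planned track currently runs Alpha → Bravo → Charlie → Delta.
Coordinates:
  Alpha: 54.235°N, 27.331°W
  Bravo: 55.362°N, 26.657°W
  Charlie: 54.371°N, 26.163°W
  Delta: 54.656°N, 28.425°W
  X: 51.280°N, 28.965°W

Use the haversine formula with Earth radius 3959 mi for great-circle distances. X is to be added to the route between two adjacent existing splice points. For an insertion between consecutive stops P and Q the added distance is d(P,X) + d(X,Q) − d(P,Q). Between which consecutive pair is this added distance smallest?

Added distance for inserting X between each consecutive pair:
Alpha–Bravo: 430.6 mi
Bravo–Charlie: 469.9 mi
Charlie–Delta: 385.0 mi
Smallest added distance is 385.0 mi, inserting between Charlie and Delta.

between Charlie and Delta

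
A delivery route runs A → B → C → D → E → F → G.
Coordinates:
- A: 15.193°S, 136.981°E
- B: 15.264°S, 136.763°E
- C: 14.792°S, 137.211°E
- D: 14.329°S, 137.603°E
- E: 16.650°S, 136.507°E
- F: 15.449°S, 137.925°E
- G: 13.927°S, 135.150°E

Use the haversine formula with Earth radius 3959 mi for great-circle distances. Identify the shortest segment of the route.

A–B

Leg distances:
A→B: 15.3 mi
B→C: 44.2 mi
C→D: 41.4 mi
D→E: 176.2 mi
E→F: 125.5 mi
F→G: 213.2 mi
The shortest leg is A–B at 15.3 mi.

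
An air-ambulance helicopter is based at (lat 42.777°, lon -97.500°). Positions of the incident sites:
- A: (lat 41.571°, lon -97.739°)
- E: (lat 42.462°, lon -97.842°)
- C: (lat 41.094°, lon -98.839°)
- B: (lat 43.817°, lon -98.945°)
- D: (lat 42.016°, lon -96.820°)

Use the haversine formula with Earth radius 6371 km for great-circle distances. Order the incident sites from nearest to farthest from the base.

Distances from the base:
E (lat 42.462°, lon -97.842°): 44.8 km
D (lat 42.016°, lon -96.820°): 101.4 km
A (lat 41.571°, lon -97.739°): 135.5 km
B (lat 43.817°, lon -98.945°): 164.5 km
C (lat 41.094°, lon -98.839°): 217.5 km

E, D, A, B, C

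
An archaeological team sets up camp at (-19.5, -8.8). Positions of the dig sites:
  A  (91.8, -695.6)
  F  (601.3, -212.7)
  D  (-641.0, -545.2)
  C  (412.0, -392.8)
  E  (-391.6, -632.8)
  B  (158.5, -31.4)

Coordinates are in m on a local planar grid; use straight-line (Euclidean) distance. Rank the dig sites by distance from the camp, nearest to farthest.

Distances from the camp:
B (158.5, -31.4): 179.4 m
C (412.0, -392.8): 577.6 m
F (601.3, -212.7): 653.4 m
A (91.8, -695.6): 695.8 m
E (-391.6, -632.8): 726.5 m
D (-641.0, -545.2): 821.0 m

B, C, F, A, E, D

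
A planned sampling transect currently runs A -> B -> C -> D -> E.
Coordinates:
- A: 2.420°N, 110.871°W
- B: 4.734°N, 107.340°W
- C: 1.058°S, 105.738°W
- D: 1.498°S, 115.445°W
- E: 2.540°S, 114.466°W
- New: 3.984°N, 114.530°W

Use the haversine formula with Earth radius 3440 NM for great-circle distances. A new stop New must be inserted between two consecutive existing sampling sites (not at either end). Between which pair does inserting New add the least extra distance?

between C and D

Added distance for inserting New between each consecutive pair:
A–B: 418.3 NM
B–C: 680.2 NM
C–D: 358.6 NM
D–E: 639.6 NM
Smallest added distance is 358.6 NM, inserting between C and D.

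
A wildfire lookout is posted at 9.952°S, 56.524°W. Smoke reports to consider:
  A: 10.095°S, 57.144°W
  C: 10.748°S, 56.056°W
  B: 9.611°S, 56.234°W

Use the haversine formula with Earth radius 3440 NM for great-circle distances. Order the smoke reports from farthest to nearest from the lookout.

C, A, B

Computing each great-circle distance from 9.952°S, 56.524°W:
C 10.748°S, 56.056°W: 55.2 NM
A 10.095°S, 57.144°W: 37.6 NM
B 9.611°S, 56.234°W: 26.7 NM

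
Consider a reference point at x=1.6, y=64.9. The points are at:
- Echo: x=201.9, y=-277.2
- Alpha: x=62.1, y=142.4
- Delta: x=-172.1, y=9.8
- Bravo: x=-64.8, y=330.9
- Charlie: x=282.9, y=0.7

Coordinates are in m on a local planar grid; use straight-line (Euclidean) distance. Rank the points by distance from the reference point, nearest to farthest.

Distances from the reference point:
Alpha x=62.1, y=142.4: 98.3 m
Delta x=-172.1, y=9.8: 182.2 m
Bravo x=-64.8, y=330.9: 274.2 m
Charlie x=282.9, y=0.7: 288.5 m
Echo x=201.9, y=-277.2: 396.4 m

Alpha, Delta, Bravo, Charlie, Echo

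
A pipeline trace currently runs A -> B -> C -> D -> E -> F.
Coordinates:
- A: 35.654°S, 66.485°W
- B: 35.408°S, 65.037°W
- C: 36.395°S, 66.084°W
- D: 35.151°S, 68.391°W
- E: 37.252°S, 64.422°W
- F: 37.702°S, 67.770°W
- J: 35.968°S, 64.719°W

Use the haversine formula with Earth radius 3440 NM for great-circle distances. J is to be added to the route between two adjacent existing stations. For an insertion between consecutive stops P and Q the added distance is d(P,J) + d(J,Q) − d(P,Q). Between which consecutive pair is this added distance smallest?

Added distance for inserting J between each consecutive pair:
A–B: 52.8 NM
B–C: 29.8 NM
C–D: 121.9 NM
D–E: 34.4 NM
E–F: 96.4 NM
Smallest added distance is 29.8 NM, inserting between B and C.

between B and C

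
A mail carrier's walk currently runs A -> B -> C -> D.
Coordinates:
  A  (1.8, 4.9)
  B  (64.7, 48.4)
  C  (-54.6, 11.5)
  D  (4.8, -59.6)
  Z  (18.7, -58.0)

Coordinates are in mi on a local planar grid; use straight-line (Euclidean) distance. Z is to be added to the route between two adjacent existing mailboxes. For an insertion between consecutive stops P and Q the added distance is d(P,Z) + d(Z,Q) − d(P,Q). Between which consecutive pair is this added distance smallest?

between C and D

Added distance for inserting Z between each consecutive pair:
A–B: 104.6 mi
B–C: 92.1 mi
C–D: 22.4 mi
Smallest added distance is 22.4 mi, inserting between C and D.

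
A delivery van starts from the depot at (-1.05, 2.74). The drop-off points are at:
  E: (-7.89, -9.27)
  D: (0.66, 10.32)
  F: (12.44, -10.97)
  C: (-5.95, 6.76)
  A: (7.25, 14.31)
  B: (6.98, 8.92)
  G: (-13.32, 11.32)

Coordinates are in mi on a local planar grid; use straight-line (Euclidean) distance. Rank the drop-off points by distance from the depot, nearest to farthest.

C, D, B, E, A, G, F

Computing each straight-line distance from (-1.05, 2.74):
C (-5.95, 6.76): 6.3 mi
D (0.66, 10.32): 7.8 mi
B (6.98, 8.92): 10.1 mi
E (-7.89, -9.27): 13.8 mi
A (7.25, 14.31): 14.2 mi
G (-13.32, 11.32): 15.0 mi
F (12.44, -10.97): 19.2 mi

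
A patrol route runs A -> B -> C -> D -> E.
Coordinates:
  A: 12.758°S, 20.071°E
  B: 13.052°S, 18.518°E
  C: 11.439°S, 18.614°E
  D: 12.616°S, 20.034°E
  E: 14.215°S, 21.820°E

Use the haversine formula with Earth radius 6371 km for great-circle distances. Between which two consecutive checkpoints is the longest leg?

D–E

Leg distances:
A→B: 171.5 km
B→C: 179.7 km
C→D: 202.4 km
D→E: 262.5 km
The longest leg is D–E at 262.5 km.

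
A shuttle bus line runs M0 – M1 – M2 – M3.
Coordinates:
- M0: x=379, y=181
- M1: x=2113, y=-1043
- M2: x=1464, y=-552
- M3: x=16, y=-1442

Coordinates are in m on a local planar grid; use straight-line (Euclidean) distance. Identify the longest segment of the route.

Leg distances:
M0→M1: 2122.5 m
M1→M2: 813.8 m
M2→M3: 1699.6 m
The longest leg is M0–M1 at 2122.5 m.

M0–M1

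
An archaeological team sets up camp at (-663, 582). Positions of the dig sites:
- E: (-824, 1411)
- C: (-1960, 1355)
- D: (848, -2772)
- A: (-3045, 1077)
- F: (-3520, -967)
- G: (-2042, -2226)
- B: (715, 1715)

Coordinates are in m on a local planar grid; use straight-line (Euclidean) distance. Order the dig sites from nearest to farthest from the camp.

Distance from the camp at (-663, 582) to each:
E (-824, 1411): 844.5 m
C (-1960, 1355): 1509.9 m
B (715, 1715): 1784.0 m
A (-3045, 1077): 2432.9 m
G (-2042, -2226): 3128.3 m
F (-3520, -967): 3249.9 m
D (848, -2772): 3678.6 m

E, C, B, A, G, F, D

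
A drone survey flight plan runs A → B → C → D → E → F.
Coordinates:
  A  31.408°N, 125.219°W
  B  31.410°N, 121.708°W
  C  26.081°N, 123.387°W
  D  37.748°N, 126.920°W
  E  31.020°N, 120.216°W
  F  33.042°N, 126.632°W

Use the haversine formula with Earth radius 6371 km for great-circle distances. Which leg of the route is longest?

C–D

Leg distances:
A→B: 333.2 km
B→C: 614.7 km
C→D: 1339.2 km
D→E: 968.0 km
E→F: 645.1 km
The longest leg is C–D at 1339.2 km.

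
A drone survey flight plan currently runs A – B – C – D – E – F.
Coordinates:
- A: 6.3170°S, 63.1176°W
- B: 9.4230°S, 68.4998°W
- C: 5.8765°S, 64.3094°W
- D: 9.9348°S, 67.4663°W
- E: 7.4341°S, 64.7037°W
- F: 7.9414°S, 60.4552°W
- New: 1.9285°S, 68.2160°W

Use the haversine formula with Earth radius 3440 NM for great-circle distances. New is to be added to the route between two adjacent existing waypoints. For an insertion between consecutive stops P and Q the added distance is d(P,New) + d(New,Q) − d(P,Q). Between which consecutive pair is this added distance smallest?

Added distance for inserting New between each consecutive pair:
A–B: 483.1 NM
B–C: 455.5 NM
C–D: 508.3 NM
D–E: 652.1 NM
E–F: 725.0 NM
Smallest added distance is 455.5 NM, inserting between B and C.

between B and C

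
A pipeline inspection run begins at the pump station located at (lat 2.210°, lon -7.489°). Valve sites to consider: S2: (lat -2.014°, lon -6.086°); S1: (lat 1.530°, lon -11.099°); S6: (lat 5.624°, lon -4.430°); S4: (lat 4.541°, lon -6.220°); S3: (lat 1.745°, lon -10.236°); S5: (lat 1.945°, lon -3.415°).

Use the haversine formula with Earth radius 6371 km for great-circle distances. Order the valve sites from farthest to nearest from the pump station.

Computing each great-circle distance from (lat 2.210°, lon -7.489°):
S6 (lat 5.624°, lon -4.430°): 509.2 km
S2 (lat -2.014°, lon -6.086°): 494.9 km
S5 (lat 1.945°, lon -3.415°): 453.7 km
S1 (lat 1.530°, lon -11.099°): 408.3 km
S3 (lat 1.745°, lon -10.236°): 309.6 km
S4 (lat 4.541°, lon -6.220°): 295.0 km

S6, S2, S5, S1, S3, S4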